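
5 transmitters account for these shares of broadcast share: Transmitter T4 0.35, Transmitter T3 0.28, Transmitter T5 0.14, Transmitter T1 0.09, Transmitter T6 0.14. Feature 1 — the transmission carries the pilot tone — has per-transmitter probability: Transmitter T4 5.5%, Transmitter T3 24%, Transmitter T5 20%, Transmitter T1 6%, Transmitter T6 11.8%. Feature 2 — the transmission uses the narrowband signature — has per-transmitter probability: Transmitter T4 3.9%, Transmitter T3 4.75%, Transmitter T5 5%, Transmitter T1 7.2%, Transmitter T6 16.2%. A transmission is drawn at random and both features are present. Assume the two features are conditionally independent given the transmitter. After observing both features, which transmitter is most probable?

Compute prior × likelihood for every hypothesis:
  Transmitter T4: 0.35 × 0.055 × 0.039 = 0.00075075
  Transmitter T3: 0.28 × 0.24 × 0.0475 = 0.003192
  Transmitter T5: 0.14 × 0.2 × 0.05 = 0.0014
  Transmitter T1: 0.09 × 0.06 × 0.072 = 0.0003888
  Transmitter T6: 0.14 × 0.118 × 0.162 = 0.00267624
Total = 0.00840779.
Largest term belongs to Transmitter T3, so Transmitter T3 is most probable.

Transmitter T3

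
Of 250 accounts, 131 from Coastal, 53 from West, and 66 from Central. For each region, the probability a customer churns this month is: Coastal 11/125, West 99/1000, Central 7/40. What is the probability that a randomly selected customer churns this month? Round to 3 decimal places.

By Bayes' rule, posterior ∝ prior × likelihood:
  Coastal: 0.524 × 0.088 = 0.046112
  West: 0.212 × 0.099 = 0.020988
  Central: 0.264 × 0.175 = 0.0462
P(churn) = 0.046112 + 0.020988 + 0.0462 = 0.1133 → 0.113.

0.113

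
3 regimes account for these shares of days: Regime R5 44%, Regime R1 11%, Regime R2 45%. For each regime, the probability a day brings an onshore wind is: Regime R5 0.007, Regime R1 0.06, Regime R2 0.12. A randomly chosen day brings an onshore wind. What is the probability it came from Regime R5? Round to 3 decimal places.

Prior × likelihood for each hypothesis:
  Regime R5: 0.44 × 0.007 = 0.00308
  Regime R1: 0.11 × 0.06 = 0.0066
  Regime R2: 0.45 × 0.12 = 0.054
Sum = 0.06368.
P(Regime R5 | evidence) = 0.00308 / 0.06368 ≈ 0.048.

0.048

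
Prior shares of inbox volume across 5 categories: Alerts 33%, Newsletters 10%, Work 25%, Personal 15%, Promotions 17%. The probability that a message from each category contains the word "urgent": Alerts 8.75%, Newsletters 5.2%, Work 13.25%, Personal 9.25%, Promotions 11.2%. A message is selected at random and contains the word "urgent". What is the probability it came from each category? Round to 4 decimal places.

Unnormalized posteriors (prior × likelihood):
  Alerts: 0.33 × 0.0875 = 0.028875
  Newsletters: 0.1 × 0.052 = 0.0052
  Work: 0.25 × 0.1325 = 0.033125
  Personal: 0.15 × 0.0925 = 0.013875
  Promotions: 0.17 × 0.112 = 0.01904
Normalizing constant = 0.100115.
P(Alerts | urgent-flag) = 0.028875/0.100115 ≈ 0.2884
P(Newsletters | urgent-flag) = 0.0052/0.100115 ≈ 0.0519
P(Work | urgent-flag) = 0.033125/0.100115 ≈ 0.3309
P(Personal | urgent-flag) = 0.013875/0.100115 ≈ 0.1386
P(Promotions | urgent-flag) = 0.01904/0.100115 ≈ 0.1902
(Check: 0.2884+0.0519+0.3309+0.1386+0.1902 = 1.0000.)

Alerts 0.2884, Newsletters 0.0519, Work 0.3309, Personal 0.1386, Promotions 0.1902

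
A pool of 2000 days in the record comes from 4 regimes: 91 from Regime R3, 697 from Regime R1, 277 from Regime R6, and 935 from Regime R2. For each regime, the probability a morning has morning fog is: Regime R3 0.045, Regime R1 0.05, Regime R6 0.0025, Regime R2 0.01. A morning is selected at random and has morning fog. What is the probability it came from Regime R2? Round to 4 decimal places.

Compute prior × likelihood for every hypothesis:
  Regime R3: 0.0455 × 0.045 = 0.0020475
  Regime R1: 0.3485 × 0.05 = 0.017425
  Regime R6: 0.1385 × 0.0025 = 0.00034625
  Regime R2: 0.4675 × 0.01 = 0.004675
Sum = 0.02449375.
P(Regime R2 | evidence) = 0.004675 / 0.02449375 ≈ 0.1909.

0.1909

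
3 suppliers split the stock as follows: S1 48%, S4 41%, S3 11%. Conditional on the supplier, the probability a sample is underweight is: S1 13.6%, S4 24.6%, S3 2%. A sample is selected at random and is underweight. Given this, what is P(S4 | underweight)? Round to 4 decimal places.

0.5991

Unnormalized posteriors (prior × likelihood):
  S1: 0.48 × 0.136 = 0.06528
  S4: 0.41 × 0.246 = 0.10086
  S3: 0.11 × 0.02 = 0.0022
Sum = 0.16834.
P(S4 | evidence) = 0.10086 / 0.16834 ≈ 0.5991.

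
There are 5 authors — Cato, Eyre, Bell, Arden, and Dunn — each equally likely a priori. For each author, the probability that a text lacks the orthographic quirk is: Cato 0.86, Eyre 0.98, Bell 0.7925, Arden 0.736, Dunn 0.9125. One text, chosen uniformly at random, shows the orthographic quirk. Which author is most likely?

Arden

Taking complements, P(quirk | each) = Cato 0.14, Eyre 0.02, Bell 0.2075, Arden 0.264, Dunn 0.0875.
Since the prior is uniform, the posterior is proportional to the likelihood:
  Cato: 0.14
  Eyre: 0.02
  Bell: 0.2075
  Arden: 0.264
  Dunn: 0.0875
Normalizing constant = 0.719.
Largest term belongs to Arden, so Arden is most probable.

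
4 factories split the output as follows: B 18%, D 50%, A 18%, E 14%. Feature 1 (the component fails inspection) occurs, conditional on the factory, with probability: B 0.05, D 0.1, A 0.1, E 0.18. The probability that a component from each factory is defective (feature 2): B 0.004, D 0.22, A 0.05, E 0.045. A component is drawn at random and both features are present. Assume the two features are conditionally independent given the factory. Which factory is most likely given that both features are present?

D

By Bayes' rule, posterior ∝ prior × likelihood:
  B: 0.18 × 0.05 × 0.004 = 0.000036
  D: 0.5 × 0.1 × 0.22 = 0.011
  A: 0.18 × 0.1 × 0.05 = 0.0009
  E: 0.14 × 0.18 × 0.045 = 0.001134
Total = 0.01307.
Largest term belongs to D, so D is most probable.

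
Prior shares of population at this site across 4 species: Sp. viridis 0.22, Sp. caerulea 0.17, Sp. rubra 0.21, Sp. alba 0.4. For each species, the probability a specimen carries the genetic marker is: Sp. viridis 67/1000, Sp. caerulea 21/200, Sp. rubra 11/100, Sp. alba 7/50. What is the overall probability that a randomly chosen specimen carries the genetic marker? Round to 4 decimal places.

0.1117

Prior × likelihood for each hypothesis:
  Sp. viridis: 0.22 × 0.067 = 0.01474
  Sp. caerulea: 0.17 × 0.105 = 0.01785
  Sp. rubra: 0.21 × 0.11 = 0.0231
  Sp. alba: 0.4 × 0.14 = 0.056
P(marker) = 0.01474 + 0.01785 + 0.0231 + 0.056 = 0.11169 → 0.1117.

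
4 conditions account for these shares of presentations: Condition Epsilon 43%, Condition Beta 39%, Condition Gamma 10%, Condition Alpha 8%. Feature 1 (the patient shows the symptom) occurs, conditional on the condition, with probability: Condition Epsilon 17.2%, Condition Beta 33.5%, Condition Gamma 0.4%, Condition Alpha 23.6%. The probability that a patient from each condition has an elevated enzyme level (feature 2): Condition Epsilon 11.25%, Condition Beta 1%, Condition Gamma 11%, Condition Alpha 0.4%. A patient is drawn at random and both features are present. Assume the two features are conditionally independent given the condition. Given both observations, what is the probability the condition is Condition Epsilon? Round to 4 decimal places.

Prior × likelihood for each hypothesis:
  Condition Epsilon: 0.43 × 0.172 × 0.1125 = 0.0083205
  Condition Beta: 0.39 × 0.335 × 0.01 = 0.0013065
  Condition Gamma: 0.1 × 0.004 × 0.11 = 0.000044
  Condition Alpha: 0.08 × 0.236 × 0.004 = 0.00007552
Sum = 0.00974652.
P(Condition Epsilon | evidence) = 0.0083205 / 0.00974652 ≈ 0.8537.

0.8537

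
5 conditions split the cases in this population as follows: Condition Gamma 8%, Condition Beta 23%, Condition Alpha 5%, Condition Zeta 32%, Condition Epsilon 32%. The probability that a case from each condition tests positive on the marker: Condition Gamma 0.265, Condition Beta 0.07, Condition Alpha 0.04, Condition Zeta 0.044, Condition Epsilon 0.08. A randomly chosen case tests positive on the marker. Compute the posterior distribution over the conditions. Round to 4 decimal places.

Condition Gamma 0.2684, Condition Beta 0.2038, Condition Alpha 0.0253, Condition Zeta 0.1783, Condition Epsilon 0.3241

Unnormalized posteriors (prior × likelihood):
  Condition Gamma: 0.08 × 0.265 = 0.0212
  Condition Beta: 0.23 × 0.07 = 0.0161
  Condition Alpha: 0.05 × 0.04 = 0.002
  Condition Zeta: 0.32 × 0.044 = 0.01408
  Condition Epsilon: 0.32 × 0.08 = 0.0256
Sum = 0.07898.
P(Condition Gamma | marker-positive) = 0.0212/0.07898 ≈ 0.2684
P(Condition Beta | marker-positive) = 0.0161/0.07898 ≈ 0.2038
P(Condition Alpha | marker-positive) = 0.002/0.07898 ≈ 0.0253
P(Condition Zeta | marker-positive) = 0.01408/0.07898 ≈ 0.1783
P(Condition Epsilon | marker-positive) = 0.0256/0.07898 ≈ 0.3241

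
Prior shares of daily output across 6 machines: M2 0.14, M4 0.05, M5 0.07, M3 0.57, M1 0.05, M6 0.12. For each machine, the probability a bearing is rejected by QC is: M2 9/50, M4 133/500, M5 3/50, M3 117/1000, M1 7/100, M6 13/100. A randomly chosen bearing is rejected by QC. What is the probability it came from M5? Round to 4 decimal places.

Unnormalized posteriors (prior × likelihood):
  M2: 0.14 × 0.18 = 0.0252
  M4: 0.05 × 0.266 = 0.0133
  M5: 0.07 × 0.06 = 0.0042
  M3: 0.57 × 0.117 = 0.06669
  M1: 0.05 × 0.07 = 0.0035
  M6: 0.12 × 0.13 = 0.0156
Normalizing constant = 0.12849.
P(M5 | evidence) = 0.0042 / 0.12849 ≈ 0.0327.

0.0327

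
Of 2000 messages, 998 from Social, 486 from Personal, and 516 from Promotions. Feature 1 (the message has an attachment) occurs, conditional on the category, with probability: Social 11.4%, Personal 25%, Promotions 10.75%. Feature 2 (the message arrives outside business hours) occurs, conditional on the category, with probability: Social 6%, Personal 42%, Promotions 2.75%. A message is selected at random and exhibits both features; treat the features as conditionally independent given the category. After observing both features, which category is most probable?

Personal

Unnormalized posteriors (prior × likelihood):
  Social: 0.499 × 0.114 × 0.06 = 0.00341316
  Personal: 0.243 × 0.25 × 0.42 = 0.025515
  Promotions: 0.258 × 0.1075 × 0.0275 = 0.0007627125
Total = 0.0296908725.
Largest term belongs to Personal, so Personal is most probable.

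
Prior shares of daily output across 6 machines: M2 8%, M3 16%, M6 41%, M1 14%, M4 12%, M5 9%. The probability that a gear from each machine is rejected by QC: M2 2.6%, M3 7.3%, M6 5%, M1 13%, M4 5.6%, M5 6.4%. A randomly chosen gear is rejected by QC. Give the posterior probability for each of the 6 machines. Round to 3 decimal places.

M2 0.032, M3 0.180, M6 0.316, M1 0.280, M4 0.103, M5 0.089

By Bayes' rule, posterior ∝ prior × likelihood:
  M2: 0.08 × 0.026 = 0.00208
  M3: 0.16 × 0.073 = 0.01168
  M6: 0.41 × 0.05 = 0.0205
  M1: 0.14 × 0.13 = 0.0182
  M4: 0.12 × 0.056 = 0.00672
  M5: 0.09 × 0.064 = 0.00576
Normalizing constant = 0.06494.
P(M2 | rejected) = 0.00208/0.06494 ≈ 0.032
P(M3 | rejected) = 0.01168/0.06494 ≈ 0.180
P(M6 | rejected) = 0.0205/0.06494 ≈ 0.316
P(M1 | rejected) = 0.0182/0.06494 ≈ 0.280
P(M4 | rejected) = 0.00672/0.06494 ≈ 0.103
P(M5 | rejected) = 0.00576/0.06494 ≈ 0.089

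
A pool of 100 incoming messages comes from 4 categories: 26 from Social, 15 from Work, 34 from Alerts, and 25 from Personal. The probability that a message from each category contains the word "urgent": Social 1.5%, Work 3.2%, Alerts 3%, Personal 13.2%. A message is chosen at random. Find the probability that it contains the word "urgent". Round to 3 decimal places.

0.052

Prior × likelihood for each hypothesis:
  Social: 0.26 × 0.015 = 0.0039
  Work: 0.15 × 0.032 = 0.0048
  Alerts: 0.34 × 0.03 = 0.0102
  Personal: 0.25 × 0.132 = 0.033
P(urgent-flag) = 0.0039 + 0.0048 + 0.0102 + 0.033 = 0.0519 → 0.052.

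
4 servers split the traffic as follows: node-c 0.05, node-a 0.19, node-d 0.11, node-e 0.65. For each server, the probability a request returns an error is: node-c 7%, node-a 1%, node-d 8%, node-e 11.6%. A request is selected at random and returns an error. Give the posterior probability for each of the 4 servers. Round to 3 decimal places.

By Bayes' rule, posterior ∝ prior × likelihood:
  node-c: 0.05 × 0.07 = 0.0035
  node-a: 0.19 × 0.01 = 0.0019
  node-d: 0.11 × 0.08 = 0.0088
  node-e: 0.65 × 0.116 = 0.0754
Sum = 0.0896.
P(node-c | error) = 0.0035/0.0896 ≈ 0.039
P(node-a | error) = 0.0019/0.0896 ≈ 0.021
P(node-d | error) = 0.0088/0.0896 ≈ 0.098
P(node-e | error) = 0.0754/0.0896 ≈ 0.842

node-c 0.039, node-a 0.021, node-d 0.098, node-e 0.842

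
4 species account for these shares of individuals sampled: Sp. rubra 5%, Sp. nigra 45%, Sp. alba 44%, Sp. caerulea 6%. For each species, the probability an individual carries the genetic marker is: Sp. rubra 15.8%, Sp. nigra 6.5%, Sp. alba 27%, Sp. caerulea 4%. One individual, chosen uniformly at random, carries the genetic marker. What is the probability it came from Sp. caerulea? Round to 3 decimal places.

0.015

Unnormalized posteriors (prior × likelihood):
  Sp. rubra: 0.05 × 0.158 = 0.0079
  Sp. nigra: 0.45 × 0.065 = 0.02925
  Sp. alba: 0.44 × 0.27 = 0.1188
  Sp. caerulea: 0.06 × 0.04 = 0.0024
Sum = 0.15835.
P(Sp. caerulea | evidence) = 0.0024 / 0.15835 ≈ 0.015.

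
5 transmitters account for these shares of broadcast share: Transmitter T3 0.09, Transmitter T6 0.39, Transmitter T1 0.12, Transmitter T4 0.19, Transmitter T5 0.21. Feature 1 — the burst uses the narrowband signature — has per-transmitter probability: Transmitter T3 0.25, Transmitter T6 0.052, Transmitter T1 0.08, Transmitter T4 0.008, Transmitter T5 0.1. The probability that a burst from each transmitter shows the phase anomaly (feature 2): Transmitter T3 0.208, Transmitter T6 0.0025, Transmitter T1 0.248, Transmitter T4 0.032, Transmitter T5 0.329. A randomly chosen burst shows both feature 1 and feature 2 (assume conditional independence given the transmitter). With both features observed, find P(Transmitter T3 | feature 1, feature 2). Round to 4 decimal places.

0.3326

By Bayes' rule, posterior ∝ prior × likelihood:
  Transmitter T3: 0.09 × 0.25 × 0.208 = 0.00468
  Transmitter T6: 0.39 × 0.052 × 0.0025 = 0.0000507
  Transmitter T1: 0.12 × 0.08 × 0.248 = 0.0023808
  Transmitter T4: 0.19 × 0.008 × 0.032 = 0.00004864
  Transmitter T5: 0.21 × 0.1 × 0.329 = 0.006909
Sum = 0.01406914.
P(Transmitter T3 | evidence) = 0.00468 / 0.01406914 ≈ 0.3326.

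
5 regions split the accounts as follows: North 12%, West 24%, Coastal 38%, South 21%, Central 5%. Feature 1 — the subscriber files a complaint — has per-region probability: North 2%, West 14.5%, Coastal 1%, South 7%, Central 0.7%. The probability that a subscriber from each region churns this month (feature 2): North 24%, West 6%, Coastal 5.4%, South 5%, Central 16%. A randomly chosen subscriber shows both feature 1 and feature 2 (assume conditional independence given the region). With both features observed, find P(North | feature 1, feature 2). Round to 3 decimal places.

By Bayes' rule, posterior ∝ prior × likelihood:
  North: 0.12 × 0.02 × 0.24 = 0.000576
  West: 0.24 × 0.145 × 0.06 = 0.002088
  Coastal: 0.38 × 0.01 × 0.054 = 0.0002052
  South: 0.21 × 0.07 × 0.05 = 0.000735
  Central: 0.05 × 0.007 × 0.16 = 0.000056
Sum = 0.0036602.
P(North | evidence) = 0.000576 / 0.0036602 ≈ 0.157.

0.157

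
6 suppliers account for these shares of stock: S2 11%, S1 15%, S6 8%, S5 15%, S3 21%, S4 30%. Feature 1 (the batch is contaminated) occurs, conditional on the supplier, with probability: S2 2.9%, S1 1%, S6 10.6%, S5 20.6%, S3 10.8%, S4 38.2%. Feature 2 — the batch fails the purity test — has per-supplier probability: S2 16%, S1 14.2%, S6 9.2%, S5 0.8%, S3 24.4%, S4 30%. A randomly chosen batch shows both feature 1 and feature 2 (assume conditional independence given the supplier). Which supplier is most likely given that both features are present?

S4

Unnormalized posteriors (prior × likelihood):
  S2: 0.11 × 0.029 × 0.16 = 0.0005104
  S1: 0.15 × 0.01 × 0.142 = 0.000213
  S6: 0.08 × 0.106 × 0.092 = 0.00078016
  S5: 0.15 × 0.206 × 0.008 = 0.0002472
  S3: 0.21 × 0.108 × 0.244 = 0.00553392
  S4: 0.3 × 0.382 × 0.3 = 0.03438
Normalizing constant = 0.04166468.
Largest term belongs to S4, so S4 is most probable.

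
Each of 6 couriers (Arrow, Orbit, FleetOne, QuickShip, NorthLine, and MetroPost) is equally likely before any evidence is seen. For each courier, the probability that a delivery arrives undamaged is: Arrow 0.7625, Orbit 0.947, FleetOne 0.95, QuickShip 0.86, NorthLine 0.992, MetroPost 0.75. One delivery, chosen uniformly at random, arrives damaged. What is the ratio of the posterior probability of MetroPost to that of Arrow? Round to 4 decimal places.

1.0526

Taking complements, P(damaged | each) = Arrow 0.2375, Orbit 0.053, FleetOne 0.05, QuickShip 0.14, NorthLine 0.008, MetroPost 0.25.
With a uniform prior (1/6 each), posterior ∝ likelihood:
  Arrow: 0.2375
  Orbit: 0.053
  FleetOne: 0.05
  QuickShip: 0.14
  NorthLine: 0.008
  MetroPost: 0.25
Sum = 0.7385.
The ratio is 0.25 / 0.2375 (the normalizer cancels) = 1.0526.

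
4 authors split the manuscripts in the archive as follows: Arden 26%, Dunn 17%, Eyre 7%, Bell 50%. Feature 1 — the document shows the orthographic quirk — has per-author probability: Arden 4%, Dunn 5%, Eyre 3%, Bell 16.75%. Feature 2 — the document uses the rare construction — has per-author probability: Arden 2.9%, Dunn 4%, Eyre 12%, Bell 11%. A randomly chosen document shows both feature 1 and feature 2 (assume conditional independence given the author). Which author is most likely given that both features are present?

Bell

Unnormalized posteriors (prior × likelihood):
  Arden: 0.26 × 0.04 × 0.029 = 0.0003016
  Dunn: 0.17 × 0.05 × 0.04 = 0.00034
  Eyre: 0.07 × 0.03 × 0.12 = 0.000252
  Bell: 0.5 × 0.1675 × 0.11 = 0.0092125
Normalizing constant = 0.0101061.
Largest term belongs to Bell, so Bell is most probable.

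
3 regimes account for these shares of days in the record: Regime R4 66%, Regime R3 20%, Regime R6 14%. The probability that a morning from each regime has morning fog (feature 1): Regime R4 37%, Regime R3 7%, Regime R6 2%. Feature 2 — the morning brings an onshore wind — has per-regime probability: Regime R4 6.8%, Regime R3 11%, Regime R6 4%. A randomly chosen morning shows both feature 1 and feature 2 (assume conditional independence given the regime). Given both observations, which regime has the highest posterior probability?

Regime R4

Compute prior × likelihood for every hypothesis:
  Regime R4: 0.66 × 0.37 × 0.068 = 0.0166056
  Regime R3: 0.2 × 0.07 × 0.11 = 0.00154
  Regime R6: 0.14 × 0.02 × 0.04 = 0.000112
Total = 0.0182576.
Largest term belongs to Regime R4, so Regime R4 is most probable.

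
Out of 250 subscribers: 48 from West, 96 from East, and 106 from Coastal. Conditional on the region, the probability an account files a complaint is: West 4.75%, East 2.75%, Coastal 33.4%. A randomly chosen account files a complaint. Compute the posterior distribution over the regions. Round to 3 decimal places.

Prior × likelihood for each hypothesis:
  West: 0.192 × 0.0475 = 0.00912
  East: 0.384 × 0.0275 = 0.01056
  Coastal: 0.424 × 0.334 = 0.141616
Total = 0.161296.
P(West | complaint) = 0.00912/0.161296 ≈ 0.057
P(East | complaint) = 0.01056/0.161296 ≈ 0.065
P(Coastal | complaint) = 0.141616/0.161296 ≈ 0.878
(Check: 0.057+0.065+0.878 = 1.000.)

West 0.057, East 0.065, Coastal 0.878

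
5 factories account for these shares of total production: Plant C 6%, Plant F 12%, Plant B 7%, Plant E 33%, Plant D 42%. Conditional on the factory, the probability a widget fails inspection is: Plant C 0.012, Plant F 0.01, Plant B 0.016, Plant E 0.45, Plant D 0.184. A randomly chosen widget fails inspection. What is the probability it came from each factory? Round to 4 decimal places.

Plant C 0.0031, Plant F 0.0052, Plant B 0.0049, Plant E 0.6490, Plant D 0.3377

Unnormalized posteriors (prior × likelihood):
  Plant C: 0.06 × 0.012 = 0.00072
  Plant F: 0.12 × 0.01 = 0.0012
  Plant B: 0.07 × 0.016 = 0.00112
  Plant E: 0.33 × 0.45 = 0.1485
  Plant D: 0.42 × 0.184 = 0.07728
Sum = 0.22882.
P(Plant C | nonconforming) = 0.00072/0.22882 ≈ 0.0031
P(Plant F | nonconforming) = 0.0012/0.22882 ≈ 0.0052
P(Plant B | nonconforming) = 0.00112/0.22882 ≈ 0.0049
P(Plant E | nonconforming) = 0.1485/0.22882 ≈ 0.6490
P(Plant D | nonconforming) = 0.07728/0.22882 ≈ 0.3377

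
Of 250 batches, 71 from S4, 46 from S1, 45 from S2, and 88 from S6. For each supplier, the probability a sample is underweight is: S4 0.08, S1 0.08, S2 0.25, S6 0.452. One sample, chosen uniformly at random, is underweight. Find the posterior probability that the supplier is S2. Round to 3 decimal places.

Unnormalized posteriors (prior × likelihood):
  S4: 0.284 × 0.08 = 0.02272
  S1: 0.184 × 0.08 = 0.01472
  S2: 0.18 × 0.25 = 0.045
  S6: 0.352 × 0.452 = 0.159104
Sum = 0.241544.
P(S2 | evidence) = 0.045 / 0.241544 ≈ 0.186.

0.186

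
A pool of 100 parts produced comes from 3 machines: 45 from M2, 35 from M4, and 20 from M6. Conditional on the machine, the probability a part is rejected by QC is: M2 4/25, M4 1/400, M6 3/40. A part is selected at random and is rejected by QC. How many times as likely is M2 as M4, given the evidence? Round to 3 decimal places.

Prior × likelihood for each hypothesis:
  M2: 0.45 × 0.16 = 0.072
  M4: 0.35 × 0.0025 = 0.000875
  M6: 0.2 × 0.075 = 0.015
Sum = 0.087875.
The ratio is 0.072 / 0.000875 (the normalizer cancels) = 82.286.

82.286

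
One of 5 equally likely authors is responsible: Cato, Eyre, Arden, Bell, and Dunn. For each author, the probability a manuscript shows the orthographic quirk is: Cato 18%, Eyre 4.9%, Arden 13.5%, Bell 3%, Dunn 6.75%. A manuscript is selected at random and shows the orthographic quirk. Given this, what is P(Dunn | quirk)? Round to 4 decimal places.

0.1463

Since the prior is uniform, the posterior is proportional to the likelihood:
  Cato: 0.18
  Eyre: 0.049
  Arden: 0.135
  Bell: 0.03
  Dunn: 0.0675
Total = 0.4615.
P(Dunn | evidence) = 0.0675 / 0.4615 ≈ 0.1463.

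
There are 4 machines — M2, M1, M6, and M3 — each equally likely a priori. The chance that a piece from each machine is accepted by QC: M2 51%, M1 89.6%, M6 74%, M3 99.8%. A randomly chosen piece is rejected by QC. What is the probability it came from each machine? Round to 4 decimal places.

M2 0.5724, M1 0.1215, M6 0.3037, M3 0.0023

Taking complements, P(rejected | each) = M2 0.49, M1 0.104, M6 0.26, M3 0.002.
Since the prior is uniform, the posterior is proportional to the likelihood:
  M2: 0.49
  M1: 0.104
  M6: 0.26
  M3: 0.002
Total = 0.856.
P(M2 | rejected) = 0.49/0.856 ≈ 0.5724
P(M1 | rejected) = 0.104/0.856 ≈ 0.1215
P(M6 | rejected) = 0.26/0.856 ≈ 0.3037
P(M3 | rejected) = 0.002/0.856 ≈ 0.0023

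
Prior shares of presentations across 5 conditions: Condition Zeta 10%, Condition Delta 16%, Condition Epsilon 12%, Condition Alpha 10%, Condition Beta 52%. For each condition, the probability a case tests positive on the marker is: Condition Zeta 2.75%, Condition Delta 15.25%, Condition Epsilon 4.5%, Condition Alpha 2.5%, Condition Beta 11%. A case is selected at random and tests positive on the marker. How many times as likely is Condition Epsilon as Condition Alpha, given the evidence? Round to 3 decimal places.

By Bayes' rule, posterior ∝ prior × likelihood:
  Condition Zeta: 0.1 × 0.0275 = 0.00275
  Condition Delta: 0.16 × 0.1525 = 0.0244
  Condition Epsilon: 0.12 × 0.045 = 0.0054
  Condition Alpha: 0.1 × 0.025 = 0.0025
  Condition Beta: 0.52 × 0.11 = 0.0572
Sum = 0.09225.
The ratio is 0.0054 / 0.0025 (the normalizer cancels) = 2.160.

2.160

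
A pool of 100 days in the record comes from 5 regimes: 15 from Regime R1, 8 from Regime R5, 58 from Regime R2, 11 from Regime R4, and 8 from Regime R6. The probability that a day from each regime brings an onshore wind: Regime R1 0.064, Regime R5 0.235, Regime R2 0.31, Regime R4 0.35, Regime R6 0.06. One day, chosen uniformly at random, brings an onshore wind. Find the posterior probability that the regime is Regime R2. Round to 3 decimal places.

Prior × likelihood for each hypothesis:
  Regime R1: 0.15 × 0.064 = 0.0096
  Regime R5: 0.08 × 0.235 = 0.0188
  Regime R2: 0.58 × 0.31 = 0.1798
  Regime R4: 0.11 × 0.35 = 0.0385
  Regime R6: 0.08 × 0.06 = 0.0048
Total = 0.2515.
P(Regime R2 | evidence) = 0.1798 / 0.2515 ≈ 0.715.

0.715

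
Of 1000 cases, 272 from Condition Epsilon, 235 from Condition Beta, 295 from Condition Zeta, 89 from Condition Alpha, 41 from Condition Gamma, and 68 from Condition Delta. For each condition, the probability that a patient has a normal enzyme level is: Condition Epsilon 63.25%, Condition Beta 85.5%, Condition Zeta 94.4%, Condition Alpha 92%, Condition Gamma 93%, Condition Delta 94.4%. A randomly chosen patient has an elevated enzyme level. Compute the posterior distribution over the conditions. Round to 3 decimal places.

Condition Epsilon 0.608, Condition Beta 0.207, Condition Zeta 0.101, Condition Alpha 0.043, Condition Gamma 0.017, Condition Delta 0.023

Taking complements, P(elevated | each) = Condition Epsilon 0.3675, Condition Beta 0.145, Condition Zeta 0.056, Condition Alpha 0.08, Condition Gamma 0.07, Condition Delta 0.056.
By Bayes' rule, posterior ∝ prior × likelihood:
  Condition Epsilon: 0.272 × 0.3675 = 0.09996
  Condition Beta: 0.235 × 0.145 = 0.034075
  Condition Zeta: 0.295 × 0.056 = 0.01652
  Condition Alpha: 0.089 × 0.08 = 0.00712
  Condition Gamma: 0.041 × 0.07 = 0.00287
  Condition Delta: 0.068 × 0.056 = 0.003808
Normalizing constant = 0.164353.
P(Condition Epsilon | elevated) = 0.09996/0.164353 ≈ 0.608
P(Condition Beta | elevated) = 0.034075/0.164353 ≈ 0.207
P(Condition Zeta | elevated) = 0.01652/0.164353 ≈ 0.101
P(Condition Alpha | elevated) = 0.00712/0.164353 ≈ 0.043
P(Condition Gamma | elevated) = 0.00287/0.164353 ≈ 0.017
P(Condition Delta | elevated) = 0.003808/0.164353 ≈ 0.023
(Check: 0.608+0.207+0.101+0.043+0.017+0.023 = 0.999.)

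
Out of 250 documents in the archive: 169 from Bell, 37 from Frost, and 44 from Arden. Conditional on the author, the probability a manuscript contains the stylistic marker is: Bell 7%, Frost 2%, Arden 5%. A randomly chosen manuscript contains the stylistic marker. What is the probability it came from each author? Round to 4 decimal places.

Unnormalized posteriors (prior × likelihood):
  Bell: 0.676 × 0.07 = 0.04732
  Frost: 0.148 × 0.02 = 0.00296
  Arden: 0.176 × 0.05 = 0.0088
Normalizing constant = 0.05908.
P(Bell | marker) = 0.04732/0.05908 ≈ 0.8009
P(Frost | marker) = 0.00296/0.05908 ≈ 0.0501
P(Arden | marker) = 0.0088/0.05908 ≈ 0.1490

Bell 0.8009, Frost 0.0501, Arden 0.1490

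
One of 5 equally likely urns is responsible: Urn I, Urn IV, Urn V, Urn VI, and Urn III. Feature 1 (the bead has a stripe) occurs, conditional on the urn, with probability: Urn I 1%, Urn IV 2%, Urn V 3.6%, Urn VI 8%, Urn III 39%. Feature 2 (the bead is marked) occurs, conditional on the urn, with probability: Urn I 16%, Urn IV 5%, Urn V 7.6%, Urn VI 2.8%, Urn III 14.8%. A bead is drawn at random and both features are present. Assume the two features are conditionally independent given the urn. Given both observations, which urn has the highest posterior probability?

Urn III

With a uniform prior (1/5 each), posterior ∝ likelihood:
  Urn I: 0.01 × 0.16 = 0.0016
  Urn IV: 0.02 × 0.05 = 0.001
  Urn V: 0.036 × 0.076 = 0.002736
  Urn VI: 0.08 × 0.028 = 0.00224
  Urn III: 0.39 × 0.148 = 0.05772
Total = 0.065296.
Largest term belongs to Urn III, so Urn III is most probable.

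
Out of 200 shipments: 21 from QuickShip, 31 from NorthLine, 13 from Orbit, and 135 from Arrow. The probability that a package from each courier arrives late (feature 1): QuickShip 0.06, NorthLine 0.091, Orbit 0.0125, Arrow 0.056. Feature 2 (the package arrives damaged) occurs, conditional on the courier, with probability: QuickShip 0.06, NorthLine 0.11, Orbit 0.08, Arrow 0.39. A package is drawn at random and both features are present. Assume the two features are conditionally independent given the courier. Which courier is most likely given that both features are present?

Arrow

By Bayes' rule, posterior ∝ prior × likelihood:
  QuickShip: 0.105 × 0.06 × 0.06 = 0.000378
  NorthLine: 0.155 × 0.091 × 0.11 = 0.00155155
  Orbit: 0.065 × 0.0125 × 0.08 = 0.000065
  Arrow: 0.675 × 0.056 × 0.39 = 0.014742
Total = 0.01673655.
Largest term belongs to Arrow, so Arrow is most probable.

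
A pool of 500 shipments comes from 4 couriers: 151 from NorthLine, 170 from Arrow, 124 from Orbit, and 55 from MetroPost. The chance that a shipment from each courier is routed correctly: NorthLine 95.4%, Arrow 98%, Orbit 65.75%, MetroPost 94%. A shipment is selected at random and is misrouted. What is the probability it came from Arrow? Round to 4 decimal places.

0.0606

Taking complements, P(misrouted | each) = NorthLine 0.046, Arrow 0.02, Orbit 0.3425, MetroPost 0.06.
Prior × likelihood for each hypothesis:
  NorthLine: 0.302 × 0.046 = 0.013892
  Arrow: 0.34 × 0.02 = 0.0068
  Orbit: 0.248 × 0.3425 = 0.08494
  MetroPost: 0.11 × 0.06 = 0.0066
Sum = 0.112232.
P(Arrow | evidence) = 0.0068 / 0.112232 ≈ 0.0606.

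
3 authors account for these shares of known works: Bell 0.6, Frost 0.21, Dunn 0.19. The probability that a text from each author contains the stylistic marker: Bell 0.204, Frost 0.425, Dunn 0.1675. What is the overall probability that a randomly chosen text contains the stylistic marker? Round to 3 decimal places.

0.243

Unnormalized posteriors (prior × likelihood):
  Bell: 0.6 × 0.204 = 0.1224
  Frost: 0.21 × 0.425 = 0.08925
  Dunn: 0.19 × 0.1675 = 0.031825
P(marker) = 0.1224 + 0.08925 + 0.031825 = 0.243475 → 0.243.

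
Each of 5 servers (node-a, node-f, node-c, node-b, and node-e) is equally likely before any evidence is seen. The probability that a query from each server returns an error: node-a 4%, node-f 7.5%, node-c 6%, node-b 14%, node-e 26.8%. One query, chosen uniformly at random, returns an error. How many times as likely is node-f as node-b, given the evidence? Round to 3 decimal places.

0.536

With a uniform prior (1/5 each), posterior ∝ likelihood:
  node-a: 0.04
  node-f: 0.075
  node-c: 0.06
  node-b: 0.14
  node-e: 0.268
Normalizing constant = 0.583.
The ratio is 0.075 / 0.14 (the normalizer cancels) = 0.536.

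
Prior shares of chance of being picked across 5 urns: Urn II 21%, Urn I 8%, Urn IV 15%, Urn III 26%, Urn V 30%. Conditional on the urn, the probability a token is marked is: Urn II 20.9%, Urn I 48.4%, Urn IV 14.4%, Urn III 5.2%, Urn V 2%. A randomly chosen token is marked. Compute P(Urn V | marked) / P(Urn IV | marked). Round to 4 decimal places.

0.2778

Compute prior × likelihood for every hypothesis:
  Urn II: 0.21 × 0.209 = 0.04389
  Urn I: 0.08 × 0.484 = 0.03872
  Urn IV: 0.15 × 0.144 = 0.0216
  Urn III: 0.26 × 0.052 = 0.01352
  Urn V: 0.3 × 0.02 = 0.006
Normalizing constant = 0.12373.
The ratio is 0.006 / 0.0216 (the normalizer cancels) = 0.2778.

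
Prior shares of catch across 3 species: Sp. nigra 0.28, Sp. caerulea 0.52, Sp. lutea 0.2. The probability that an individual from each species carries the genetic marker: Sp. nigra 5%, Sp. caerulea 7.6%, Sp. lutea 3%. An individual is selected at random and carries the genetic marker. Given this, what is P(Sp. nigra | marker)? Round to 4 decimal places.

By Bayes' rule, posterior ∝ prior × likelihood:
  Sp. nigra: 0.28 × 0.05 = 0.014
  Sp. caerulea: 0.52 × 0.076 = 0.03952
  Sp. lutea: 0.2 × 0.03 = 0.006
Total = 0.05952.
P(Sp. nigra | evidence) = 0.014 / 0.05952 ≈ 0.2352.

0.2352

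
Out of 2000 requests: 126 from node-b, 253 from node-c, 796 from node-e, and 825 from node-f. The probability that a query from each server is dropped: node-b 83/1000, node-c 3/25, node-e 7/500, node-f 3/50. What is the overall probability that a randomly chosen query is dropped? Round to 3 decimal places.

0.051

Prior × likelihood for each hypothesis:
  node-b: 0.063 × 0.083 = 0.005229
  node-c: 0.1265 × 0.12 = 0.01518
  node-e: 0.398 × 0.014 = 0.005572
  node-f: 0.4125 × 0.06 = 0.02475
P(dropped) = 0.005229 + 0.01518 + 0.005572 + 0.02475 = 0.050731 → 0.051.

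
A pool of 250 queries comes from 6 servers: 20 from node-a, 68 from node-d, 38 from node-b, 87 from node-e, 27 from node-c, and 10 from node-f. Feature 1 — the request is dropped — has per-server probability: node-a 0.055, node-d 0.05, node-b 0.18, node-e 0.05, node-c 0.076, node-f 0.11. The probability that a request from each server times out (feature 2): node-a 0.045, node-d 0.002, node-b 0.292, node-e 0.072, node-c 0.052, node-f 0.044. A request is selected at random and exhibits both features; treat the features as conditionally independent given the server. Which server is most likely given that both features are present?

Unnormalized posteriors (prior × likelihood):
  node-a: 0.08 × 0.055 × 0.045 = 0.000198
  node-d: 0.272 × 0.05 × 0.002 = 0.0000272
  node-b: 0.152 × 0.18 × 0.292 = 0.00798912
  node-e: 0.348 × 0.05 × 0.072 = 0.0012528
  node-c: 0.108 × 0.076 × 0.052 = 0.000426816
  node-f: 0.04 × 0.11 × 0.044 = 0.0001936
Sum = 0.010087536.
Largest term belongs to node-b, so node-b is most probable.

node-b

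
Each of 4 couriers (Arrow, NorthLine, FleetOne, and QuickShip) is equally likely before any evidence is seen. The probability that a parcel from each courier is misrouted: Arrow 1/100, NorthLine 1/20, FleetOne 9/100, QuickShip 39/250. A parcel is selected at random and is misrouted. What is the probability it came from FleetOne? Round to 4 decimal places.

0.2941

With a uniform prior (1/4 each), posterior ∝ likelihood:
  Arrow: 0.01
  NorthLine: 0.05
  FleetOne: 0.09
  QuickShip: 0.156
Total = 0.306.
P(FleetOne | evidence) = 0.09 / 0.306 ≈ 0.2941.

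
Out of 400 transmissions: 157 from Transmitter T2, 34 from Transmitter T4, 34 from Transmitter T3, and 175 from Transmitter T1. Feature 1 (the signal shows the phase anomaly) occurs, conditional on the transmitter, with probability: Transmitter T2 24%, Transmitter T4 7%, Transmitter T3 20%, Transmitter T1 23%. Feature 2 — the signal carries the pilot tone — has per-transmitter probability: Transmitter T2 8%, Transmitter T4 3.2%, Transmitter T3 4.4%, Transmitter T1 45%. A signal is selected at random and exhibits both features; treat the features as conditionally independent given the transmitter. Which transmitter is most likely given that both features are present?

Unnormalized posteriors (prior × likelihood):
  Transmitter T2: 0.3925 × 0.24 × 0.08 = 0.007536
  Transmitter T4: 0.085 × 0.07 × 0.032 = 0.0001904
  Transmitter T3: 0.085 × 0.2 × 0.044 = 0.000748
  Transmitter T1: 0.4375 × 0.23 × 0.45 = 0.04528125
Normalizing constant = 0.05375565.
Largest term belongs to Transmitter T1, so Transmitter T1 is most probable.

Transmitter T1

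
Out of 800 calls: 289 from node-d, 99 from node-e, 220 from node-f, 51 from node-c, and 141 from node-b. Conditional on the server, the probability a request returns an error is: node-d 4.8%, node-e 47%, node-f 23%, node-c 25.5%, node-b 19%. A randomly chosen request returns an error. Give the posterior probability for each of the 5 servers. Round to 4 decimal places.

node-d 0.0920, node-e 0.3086, node-f 0.3356, node-c 0.0862, node-b 0.1777

Compute prior × likelihood for every hypothesis:
  node-d: 0.36125 × 0.048 = 0.01734
  node-e: 0.12375 × 0.47 = 0.0581625
  node-f: 0.275 × 0.23 = 0.06325
  node-c: 0.06375 × 0.255 = 0.01625625
  node-b: 0.17625 × 0.19 = 0.0334875
Sum = 0.18849625.
P(node-d | error) = 0.01734/0.18849625 ≈ 0.0920
P(node-e | error) = 0.0581625/0.18849625 ≈ 0.3086
P(node-f | error) = 0.06325/0.18849625 ≈ 0.3356
P(node-c | error) = 0.01625625/0.18849625 ≈ 0.0862
P(node-b | error) = 0.0334875/0.18849625 ≈ 0.1777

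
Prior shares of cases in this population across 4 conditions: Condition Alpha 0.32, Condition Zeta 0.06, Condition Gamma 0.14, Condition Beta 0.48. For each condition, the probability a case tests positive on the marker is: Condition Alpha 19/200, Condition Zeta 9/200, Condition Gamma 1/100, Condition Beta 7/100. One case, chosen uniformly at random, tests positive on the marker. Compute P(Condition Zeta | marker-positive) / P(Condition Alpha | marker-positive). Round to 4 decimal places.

By Bayes' rule, posterior ∝ prior × likelihood:
  Condition Alpha: 0.32 × 0.095 = 0.0304
  Condition Zeta: 0.06 × 0.045 = 0.0027
  Condition Gamma: 0.14 × 0.01 = 0.0014
  Condition Beta: 0.48 × 0.07 = 0.0336
Normalizing constant = 0.0681.
The ratio is 0.0027 / 0.0304 (the normalizer cancels) = 0.0888.

0.0888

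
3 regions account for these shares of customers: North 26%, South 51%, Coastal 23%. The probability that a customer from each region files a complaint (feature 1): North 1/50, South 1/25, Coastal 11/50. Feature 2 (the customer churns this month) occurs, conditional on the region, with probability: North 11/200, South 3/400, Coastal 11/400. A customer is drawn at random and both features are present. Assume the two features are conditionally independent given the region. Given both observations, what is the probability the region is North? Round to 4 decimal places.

0.1562

Prior × likelihood for each hypothesis:
  North: 0.26 × 0.02 × 0.055 = 0.000286
  South: 0.51 × 0.04 × 0.0075 = 0.000153
  Coastal: 0.23 × 0.22 × 0.0275 = 0.0013915
Normalizing constant = 0.0018305.
P(North | evidence) = 0.000286 / 0.0018305 ≈ 0.1562.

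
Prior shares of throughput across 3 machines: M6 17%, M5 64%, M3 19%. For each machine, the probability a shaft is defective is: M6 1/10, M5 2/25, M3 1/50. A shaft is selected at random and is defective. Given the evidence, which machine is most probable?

Prior × likelihood for each hypothesis:
  M6: 0.17 × 0.1 = 0.017
  M5: 0.64 × 0.08 = 0.0512
  M3: 0.19 × 0.02 = 0.0038
Total = 0.072.
Largest term belongs to M5, so M5 is most probable.

M5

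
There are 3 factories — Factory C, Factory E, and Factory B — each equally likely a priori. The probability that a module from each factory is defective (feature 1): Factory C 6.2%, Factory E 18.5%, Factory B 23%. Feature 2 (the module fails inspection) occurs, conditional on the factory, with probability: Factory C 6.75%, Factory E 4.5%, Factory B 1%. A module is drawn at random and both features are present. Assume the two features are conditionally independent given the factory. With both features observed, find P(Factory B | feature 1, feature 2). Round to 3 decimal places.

0.155

Since the prior is uniform, the posterior is proportional to the likelihood:
  Factory C: 0.062 × 0.0675 = 0.004185
  Factory E: 0.185 × 0.045 = 0.008325
  Factory B: 0.23 × 0.01 = 0.0023
Sum = 0.01481.
P(Factory B | evidence) = 0.0023 / 0.01481 ≈ 0.155.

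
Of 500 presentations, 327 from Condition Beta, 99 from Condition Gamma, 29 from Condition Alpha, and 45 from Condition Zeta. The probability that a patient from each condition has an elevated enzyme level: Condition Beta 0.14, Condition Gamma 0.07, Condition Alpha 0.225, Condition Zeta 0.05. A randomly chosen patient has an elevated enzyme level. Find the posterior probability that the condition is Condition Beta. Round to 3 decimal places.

0.745

Unnormalized posteriors (prior × likelihood):
  Condition Beta: 0.654 × 0.14 = 0.09156
  Condition Gamma: 0.198 × 0.07 = 0.01386
  Condition Alpha: 0.058 × 0.225 = 0.01305
  Condition Zeta: 0.09 × 0.05 = 0.0045
Normalizing constant = 0.12297.
P(Condition Beta | evidence) = 0.09156 / 0.12297 ≈ 0.745.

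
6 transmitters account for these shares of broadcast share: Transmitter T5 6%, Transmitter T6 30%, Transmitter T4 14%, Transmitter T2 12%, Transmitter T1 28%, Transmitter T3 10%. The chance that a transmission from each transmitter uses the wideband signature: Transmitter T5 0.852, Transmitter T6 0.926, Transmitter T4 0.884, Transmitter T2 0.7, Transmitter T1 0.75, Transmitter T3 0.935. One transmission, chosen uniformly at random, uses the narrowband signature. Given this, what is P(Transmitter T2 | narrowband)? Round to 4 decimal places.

Taking complements, P(narrowband | each) = Transmitter T5 0.148, Transmitter T6 0.074, Transmitter T4 0.116, Transmitter T2 0.3, Transmitter T1 0.25, Transmitter T3 0.065.
Prior × likelihood for each hypothesis:
  Transmitter T5: 0.06 × 0.148 = 0.00888
  Transmitter T6: 0.3 × 0.074 = 0.0222
  Transmitter T4: 0.14 × 0.116 = 0.01624
  Transmitter T2: 0.12 × 0.3 = 0.036
  Transmitter T1: 0.28 × 0.25 = 0.07
  Transmitter T3: 0.1 × 0.065 = 0.0065
Sum = 0.15982.
P(Transmitter T2 | evidence) = 0.036 / 0.15982 ≈ 0.2253.

0.2253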